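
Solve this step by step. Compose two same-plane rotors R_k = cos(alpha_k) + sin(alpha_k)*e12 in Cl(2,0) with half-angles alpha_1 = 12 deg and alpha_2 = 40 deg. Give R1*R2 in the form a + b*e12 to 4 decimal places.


Same-plane rotors commute and their half-angles add:
R1*R2 = cos(a1 + a2) + sin(a1 + a2)*e12.
a1 + a2 = 12 + 40 = 52 deg
cos(52 deg) = 0.6157
sin(52 deg) = 0.7880
R1*R2 = 0.6157 + 0.7880*e12


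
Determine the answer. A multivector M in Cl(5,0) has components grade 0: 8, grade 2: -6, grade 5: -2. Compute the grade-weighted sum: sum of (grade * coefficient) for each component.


Grade-weighted sum = sum of grade_k * coefficient_k
0*8 = 0
2*(-6) = -12
5*(-2) = -10
Total = 0 + (-12) + (-10) = -22


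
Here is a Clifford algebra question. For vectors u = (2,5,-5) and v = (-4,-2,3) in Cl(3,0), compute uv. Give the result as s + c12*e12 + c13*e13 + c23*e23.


In Cl(3,0): e_i^2 = 1, e_ie_j = -e_je_i for i != j.
Scalar part = u . v = 2*(-4) + 5*(-2) + (-5)*3
= -8 + (-10) + (-15) = -33
e12 coeff = 2*(-2) - 5*(-4) = -4 - (-20) = 16
e13 coeff = 2*3 - (-5)*(-4) = 6 - 20 = -14
e23 coeff = 5*3 - (-5)*(-2) = 15 - 10 = 5
uv = -33 + 16*e12 - 14*e13 + 5*e23


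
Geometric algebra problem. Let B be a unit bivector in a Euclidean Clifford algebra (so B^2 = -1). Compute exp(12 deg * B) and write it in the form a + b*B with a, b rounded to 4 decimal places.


For a unit bivector B with B^2 = -1, the exponential series gives
e^(theta*B) = cos(theta) + sin(theta)*B (the GA analogue of Euler's formula).
theta = 12 degrees = 0.20944 rad
cos(12 deg) = 0.9781
sin(12 deg) = 0.2079
exp(theta*B) = 0.9781 + 0.2079*B


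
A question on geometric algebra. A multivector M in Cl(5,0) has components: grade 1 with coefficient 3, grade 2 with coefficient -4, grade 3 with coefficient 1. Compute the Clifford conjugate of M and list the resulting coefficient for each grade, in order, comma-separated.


Clifford conjugate sign for grade k: (-1)^(k(k+1)/2)
Grade 1: (-1)^(1*2/2) = (-1)^1 = -1, coeff 3 -> -3
Grade 2: (-1)^(2*3/2) = (-1)^3 = -1, coeff -4 -> 4
Grade 3: (-1)^(3*4/2) = (-1)^6 = 1, coeff 1 -> 1
Conjugated coefficients: -3, 4, 1


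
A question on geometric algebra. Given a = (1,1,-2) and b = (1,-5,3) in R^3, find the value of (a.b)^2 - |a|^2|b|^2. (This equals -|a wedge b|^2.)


a . b = 1*1 + 1*(-5) + (-2)*3
= 1 + (-5) + (-6) = -10
|a|^2 = 1^2 + 1^2 + (-2)^2 = 6
|b|^2 = 1^2 + (-5)^2 + 3^2 = 35
(a.b)^2 = (-10)^2 = 100
|a|^2 * |b|^2 = 6 * 35 = 210
Result = 100 - 210 = -110


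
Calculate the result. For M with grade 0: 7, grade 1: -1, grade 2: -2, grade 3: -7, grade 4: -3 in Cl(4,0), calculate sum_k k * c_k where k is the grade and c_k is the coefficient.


Grade-weighted sum = sum of grade_k * coefficient_k
0*7 = 0
1*(-1) = -1
2*(-2) = -4
3*(-7) = -21
4*(-3) = -12
Total = 0 + (-1) + (-4) + (-21) + (-12) = -38


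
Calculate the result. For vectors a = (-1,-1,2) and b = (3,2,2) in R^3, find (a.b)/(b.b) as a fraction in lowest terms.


Projection coefficient = (a . b) / (b . b)
a . b = (-1)*3 + (-1)*2 + 2*2
= -3 + (-2) + 4 = -1
b . b = 3^2 + 2^2 + 2^2
= 9 + 4 + 4 = 17
Coefficient = -1/17
In lowest terms: -1/17


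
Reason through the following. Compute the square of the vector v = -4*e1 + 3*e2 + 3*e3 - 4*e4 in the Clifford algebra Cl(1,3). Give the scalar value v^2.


v^2 = sum of c_i^2 * e_i^2
Positive signature terms (e_i^2 = +1): (-4)^2 = 16
Negative signature terms (e_j^2 = -1): 3^2 + 3^2 + (-4)^2 = 34
v^2 = 16 - 34 = -18


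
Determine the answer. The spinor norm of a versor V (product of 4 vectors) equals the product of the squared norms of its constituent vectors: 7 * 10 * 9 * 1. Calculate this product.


Spinor norm N(V) = |v1|^2 * |v2|^2 * ... * |v4|^2
= 7 * 10 * 9 * 1
Running product: 7, 70, 630, 630
N(V) = 630


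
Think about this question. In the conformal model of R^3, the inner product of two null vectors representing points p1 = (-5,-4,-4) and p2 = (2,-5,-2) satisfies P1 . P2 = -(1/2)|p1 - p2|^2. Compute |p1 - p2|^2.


p1 - p2 = (-7, 1, -2)
|p1 - p2|^2 = (-7)^2 + 1^2 + (-2)^2
= 49 + 1 + 4
= 54


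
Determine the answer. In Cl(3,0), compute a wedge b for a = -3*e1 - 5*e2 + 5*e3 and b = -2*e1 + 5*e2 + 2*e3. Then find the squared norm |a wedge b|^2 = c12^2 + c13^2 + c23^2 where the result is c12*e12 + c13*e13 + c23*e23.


a wedge b = (a1*b2 - a2*b1)*e12 + (a1*b3 - a3*b1)*e13 + (a2*b3 - a3*b2)*e23
e12 coeff: (-3)*5 - (-5)*(-2) = -15 - 10 = -25
e13 coeff: (-3)*2 - 5*(-2) = -6 - (-10) = 4
e23 coeff: (-5)*2 - 5*5 = -10 - 25 = -35
|a wedge b|^2 = (-25)^2 + 4^2 + (-35)^2
= 625 + 16 + 1225
= 1866


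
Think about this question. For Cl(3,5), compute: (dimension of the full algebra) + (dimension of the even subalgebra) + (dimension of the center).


n = 3 + 5 = 8
Total dim = 2^8 = 256
Even subalgebra dim = 2^7 = 128
n is even, so center dim = 1
Sum = 256 + 128 + 1 = 385


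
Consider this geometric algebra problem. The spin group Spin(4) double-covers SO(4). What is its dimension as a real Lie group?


Spin(n) double-covers SO(n); both have Lie algebra so(n) of dimension n(n-1)/2.
n = 4
n(n-1) = 4 * 3 = 12
dim Spin(4) = 12/2 = 6


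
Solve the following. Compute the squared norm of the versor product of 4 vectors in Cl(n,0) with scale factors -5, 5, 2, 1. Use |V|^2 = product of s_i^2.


Each vector v_i has |v_i|^2 = s_i^2
Squared scales: (-5)^2 = 25, 5^2 = 25, 2^2 = 4, 1^2 = 1
|V|^2 = 25 * 25 * 4 * 1
= 2500


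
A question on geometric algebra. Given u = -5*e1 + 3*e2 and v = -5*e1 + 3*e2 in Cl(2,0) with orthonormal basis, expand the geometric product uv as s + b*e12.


Expand: (-5*e1 + 3*e2)(-5*e1 + 3*e2)
= (-5)*(-5)*e1e1 + (-5)*3*e1e2 + 3*(-5)*e2e1 + 3*3*e2e2
Using e1^2 = e2^2 = 1, e2e1 = -e1e2:
Scalar part s = (-5)*(-5) + 3*3 = 25 + 9 = 34
Bivector part b = (-5)*3 - 3*(-5) = -15 - (-15) = 0
uv = 34 + 0*e12


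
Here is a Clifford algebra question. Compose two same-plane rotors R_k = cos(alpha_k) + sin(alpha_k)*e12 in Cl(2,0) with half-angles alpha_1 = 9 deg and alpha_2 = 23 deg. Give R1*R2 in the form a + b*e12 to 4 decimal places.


Same-plane rotors commute and their half-angles add:
R1*R2 = cos(a1 + a2) + sin(a1 + a2)*e12.
a1 + a2 = 9 + 23 = 32 deg
cos(32 deg) = 0.8480
sin(32 deg) = 0.5299
R1*R2 = 0.8480 + 0.5299*e12


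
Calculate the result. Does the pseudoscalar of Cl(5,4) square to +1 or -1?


The pseudoscalar I = e1...e_n (product of all n generators) of Cl(p,q) satisfies I^2 = (-1)^(q + n(n-1)/2).
p = 5, q = 4, n = p + q = 9
n(n-1)/2 = 9 * 8 / 2 = 36
Exponent = q + n(n-1)/2 = 4 + 36 = 40
I^2 = (-1)^40 = +1


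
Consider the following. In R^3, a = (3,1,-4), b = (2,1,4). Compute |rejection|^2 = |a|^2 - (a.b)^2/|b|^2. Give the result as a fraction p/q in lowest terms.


|a|^2 = 3^2 + 1^2 + (-4)^2 = 26
|b|^2 = 2^2 + 1^2 + 4^2 = 21
a . b = 3*2 + 1*1 + (-4)*4 = -9
(a.b)^2 = (-9)^2 = 81
|rej|^2 = 26 - 81/21
= (546 - 81)/21
= 465/21
In lowest terms: 155/7


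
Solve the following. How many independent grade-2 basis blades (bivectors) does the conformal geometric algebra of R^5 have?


The conformal model of R^5 uses Cl(6,1) with m = 5 + 2 = 7 generators.
Number of grade-2 blades = C(m, 2) = C(7, 2)
= 7*6/2 = 21


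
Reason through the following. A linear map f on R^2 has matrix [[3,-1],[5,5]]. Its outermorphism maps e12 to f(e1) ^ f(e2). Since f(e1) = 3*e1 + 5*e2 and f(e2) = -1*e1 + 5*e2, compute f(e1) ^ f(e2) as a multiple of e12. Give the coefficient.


The outermorphism of a linear map f sends e1^e2 to f(e1)^f(e2).
f(e1) = 3*e1 + 5*e2
f(e2) = -1*e1 + 5*e2
f(e1) ^ f(e2) = (3*e1 + 5*e2) ^ (-1*e1 + 5*e2)
= 3*5*e12 + 5*(-1)*e21
= (15 - (-5))*e12
= 20*e12
Coefficient = 20


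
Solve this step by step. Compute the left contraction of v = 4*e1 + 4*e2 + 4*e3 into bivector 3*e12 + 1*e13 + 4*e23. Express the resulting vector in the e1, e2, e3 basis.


Left contraction v _| B = <vB>_1 (grade-1 part of the geometric product vB).
Using e1_|e12 = e2, e2_|e12 = -e1, e1_|e13 = e3, e3_|e13 = -e1, e2_|e23 = e3, e3_|e23 = -e2:
e1 coeff: -v2*b12 - v3*b13 = -(4)*(3) - (4)*(1) = -16
e2 coeff: v1*b12 - v3*b23 = (4)*(3) - (4)*(4) = -4
e3 coeff: v1*b13 + v2*b23 = (4)*(1) + (4)*(4) = 20
v _| B = -16*e1 - 4*e2 + 20*e3


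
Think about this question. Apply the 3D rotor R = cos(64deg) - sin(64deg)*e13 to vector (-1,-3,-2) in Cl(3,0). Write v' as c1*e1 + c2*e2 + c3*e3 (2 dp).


Rotor R = cos(64deg) - sin(64deg)*e13
Rotation angle theta = 2 * 64 = 128 degrees in the e13 plane (e1 -> e3).
The component perpendicular to the plane (e2) is invariant: v'_2 = v2 = -3.00
cos(128deg) = -0.6157, sin(128deg) = 0.7880
v'_1 = v1*cos(theta) - v3*sin(theta) = -1*(-0.6157) - (-2)*0.7880 = 2.19
v'_3 = v1*sin(theta) + v3*cos(theta) = -1*0.7880 + (-2)*(-0.6157) = 0.44
v' = 2.19*e1 - 3.00*e2 + 0.44*e3


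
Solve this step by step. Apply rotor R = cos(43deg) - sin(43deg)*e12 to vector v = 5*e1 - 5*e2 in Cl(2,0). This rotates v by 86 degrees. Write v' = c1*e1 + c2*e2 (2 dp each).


Rotor R = cos(43deg) - sin(43deg)*e12
Rotation angle theta = 2 * 43 = 86 degrees
v' = R*v*~R rotates v by theta.
cos(86deg) = 0.0698, sin(86deg) = 0.9976
v'_1 = 5*cos(86deg) - (-5)*sin(86deg)
= 5*0.0698 - (-5)*0.9976
= 5.34
v'_2 = 5*sin(86deg) + (-5)*cos(86deg)
= 5*0.9976 + (-5)*0.0698
= 4.64
v' = 5.34*e1 + 4.64*e2


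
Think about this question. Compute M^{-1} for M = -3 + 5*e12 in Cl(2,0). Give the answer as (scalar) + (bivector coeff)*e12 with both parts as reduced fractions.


M = -3 + 5*e12, where e12^2 = -1.
Since M commutes with its reverse ~M = a - b*e12, M * ~M = a^2 - b^2*e12^2 = a^2 + b^2.
So M^{-1} = ~M / (a^2 + b^2) = (a - b*e12)/(a^2 + b^2).
a^2 + b^2 = 9 + 25 = 34
Scalar part = -3/34 = -3/34
Bivector coeff = -5/34 = -5/34
M^{-1} = -3/34 - 5/34*e12


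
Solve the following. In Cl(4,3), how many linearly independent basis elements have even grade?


Even subalgebra dimension = 2^(n-1)
n = 4 + 3 = 7
2^(7 - 1) = 2^6 = 64
Verification: sum of C(7,k) for even k = 1 + 21 + 35 + 7 = 64
Result = 64


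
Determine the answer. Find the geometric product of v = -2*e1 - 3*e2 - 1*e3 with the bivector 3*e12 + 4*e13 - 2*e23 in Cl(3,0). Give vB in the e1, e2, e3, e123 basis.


vB has grade-1 (vector) and grade-3 (trivector) parts: vB = (v _| B) + (v ^ B).
Vector part <vB>_1:
  e1: -v2*b12 - v3*b13 = -(-3)*(3) - (-1)*(4) = 13
  e2: v1*b12 - v3*b23 = (-2)*(3) - (-1)*(-2) = -8
  e3: v1*b13 + v2*b23 = (-2)*(4) + (-3)*(-2) = -2
Trivector part <vB>_3:
  e123: v1*b23 - v2*b13 + v3*b12 = (-2)*(-2) - (-3)*(4) + (-1)*(3) = 13
vB = 13*e1 - 8*e2 - 2*e3 + 13*e123


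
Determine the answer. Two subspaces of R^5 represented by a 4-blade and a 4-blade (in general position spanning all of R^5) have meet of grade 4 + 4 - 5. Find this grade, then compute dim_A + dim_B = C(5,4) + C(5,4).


Meet grade = grade(A) + grade(B) - n
= 4 + 4 - 5 = 3
C(5,4) = 5
C(5,4) = 5
dim_A + dim_B = 5 + 5 = 10


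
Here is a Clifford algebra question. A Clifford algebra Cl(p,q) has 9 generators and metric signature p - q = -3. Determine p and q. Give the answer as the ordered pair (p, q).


We need p + q = 9 and p - q = -3.
Adding: 2p = 9 + (-3) = 6, so p = 3.
Then q = 9 - 3 = 6.
(p, q) = (3, 6)


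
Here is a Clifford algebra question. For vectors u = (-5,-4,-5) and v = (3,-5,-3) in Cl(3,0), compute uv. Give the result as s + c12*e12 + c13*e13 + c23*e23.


In Cl(3,0): e_i^2 = 1, e_ie_j = -e_je_i for i != j.
Scalar part = u . v = (-5)*3 + (-4)*(-5) + (-5)*(-3)
= -15 + 20 + 15 = 20
e12 coeff = (-5)*(-5) - (-4)*3 = 25 - (-12) = 37
e13 coeff = (-5)*(-3) - (-5)*3 = 15 - (-15) = 30
e23 coeff = (-4)*(-3) - (-5)*(-5) = 12 - 25 = -13
uv = 20 + 37*e12 + 30*e13 - 13*e23


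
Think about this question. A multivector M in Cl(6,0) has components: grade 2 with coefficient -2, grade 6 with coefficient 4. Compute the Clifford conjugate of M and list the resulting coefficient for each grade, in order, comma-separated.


Clifford conjugate sign for grade k: (-1)^(k(k+1)/2)
Grade 2: (-1)^(2*3/2) = (-1)^3 = -1, coeff -2 -> 2
Grade 6: (-1)^(6*7/2) = (-1)^21 = -1, coeff 4 -> -4
Conjugated coefficients: 2, -4


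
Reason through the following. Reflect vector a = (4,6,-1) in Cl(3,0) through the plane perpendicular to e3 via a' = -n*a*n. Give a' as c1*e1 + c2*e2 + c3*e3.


Reflection formula: a' = -n*a*n, with n = e3 (unit vector, n^2 = 1).
For reflection through hyperplane perp to e3:
The component along e3 flips sign, others stay.
a = (4, 6, -1)
a' = (4, 6, 1)
a' = 4*e1 + 6*e2 + 1*e3


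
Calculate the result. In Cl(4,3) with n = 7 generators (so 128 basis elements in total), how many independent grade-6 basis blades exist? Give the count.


Number of grade-k basis blades in Cl(p,q) with n = p + q is C(n, k).
n = 4 + 3 = 7
C(7, 6) = 7! / (6! * 1!)
= 5040 / (720 * 1)
= 7


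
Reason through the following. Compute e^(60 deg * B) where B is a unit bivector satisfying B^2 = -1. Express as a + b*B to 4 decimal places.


For a unit bivector B with B^2 = -1, the exponential series gives
e^(theta*B) = cos(theta) + sin(theta)*B (the GA analogue of Euler's formula).
theta = 60 degrees = 1.047198 rad
cos(60 deg) = 0.5000
sin(60 deg) = 0.8660
exp(theta*B) = 0.5000 + 0.8660*B


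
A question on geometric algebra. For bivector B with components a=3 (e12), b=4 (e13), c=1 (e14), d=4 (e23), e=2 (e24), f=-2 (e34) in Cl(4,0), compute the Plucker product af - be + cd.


Plucker relation: af - be + cd
a*f = 3*(-2) = -6
b*e = 4*2 = 8
c*d = 1*4 = 4
af - be + cd = -6 - 8 + 4
= -10


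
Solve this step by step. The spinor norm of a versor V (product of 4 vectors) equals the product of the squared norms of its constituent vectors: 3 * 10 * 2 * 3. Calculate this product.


Spinor norm N(V) = |v1|^2 * |v2|^2 * ... * |v4|^2
= 3 * 10 * 2 * 3
Running product: 3, 30, 60, 180
N(V) = 180


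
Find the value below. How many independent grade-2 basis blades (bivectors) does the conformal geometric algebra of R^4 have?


The conformal model of R^4 uses Cl(5,1) with m = 4 + 2 = 6 generators.
Number of grade-2 blades = C(m, 2) = C(6, 2)
= 6*5/2 = 15


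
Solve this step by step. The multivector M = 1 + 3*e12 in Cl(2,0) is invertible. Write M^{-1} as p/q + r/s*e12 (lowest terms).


M = 1 + 3*e12, where e12^2 = -1.
Since M commutes with its reverse ~M = a - b*e12, M * ~M = a^2 - b^2*e12^2 = a^2 + b^2.
So M^{-1} = ~M / (a^2 + b^2) = (a - b*e12)/(a^2 + b^2).
a^2 + b^2 = 1 + 9 = 10
Scalar part = 1/10 = 1/10
Bivector coeff = -3/10 = -3/10
M^{-1} = 1/10 - 3/10*e12


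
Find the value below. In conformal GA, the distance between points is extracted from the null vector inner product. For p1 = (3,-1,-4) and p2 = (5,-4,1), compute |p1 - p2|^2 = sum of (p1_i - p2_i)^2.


p1 - p2 = (-2, 3, -5)
|p1 - p2|^2 = (-2)^2 + 3^2 + (-5)^2
= 4 + 9 + 25
= 38


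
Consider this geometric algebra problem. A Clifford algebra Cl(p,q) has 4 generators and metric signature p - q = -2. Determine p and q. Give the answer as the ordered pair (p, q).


We need p + q = 4 and p - q = -2.
Adding: 2p = 4 + (-2) = 2, so p = 1.
Then q = 4 - 1 = 3.
(p, q) = (1, 3)


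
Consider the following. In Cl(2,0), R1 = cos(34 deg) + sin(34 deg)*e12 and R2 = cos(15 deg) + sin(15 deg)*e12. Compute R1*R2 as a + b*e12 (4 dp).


Same-plane rotors commute and their half-angles add:
R1*R2 = cos(a1 + a2) + sin(a1 + a2)*e12.
a1 + a2 = 34 + 15 = 49 deg
cos(49 deg) = 0.6561
sin(49 deg) = 0.7547
R1*R2 = 0.6561 + 0.7547*e12


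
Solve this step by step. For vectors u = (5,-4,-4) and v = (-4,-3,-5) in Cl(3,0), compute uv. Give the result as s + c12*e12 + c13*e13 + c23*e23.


In Cl(3,0): e_i^2 = 1, e_ie_j = -e_je_i for i != j.
Scalar part = u . v = 5*(-4) + (-4)*(-3) + (-4)*(-5)
= -20 + 12 + 20 = 12
e12 coeff = 5*(-3) - (-4)*(-4) = -15 - 16 = -31
e13 coeff = 5*(-5) - (-4)*(-4) = -25 - 16 = -41
e23 coeff = (-4)*(-5) - (-4)*(-3) = 20 - 12 = 8
uv = 12 - 31*e12 - 41*e13 + 8*e23


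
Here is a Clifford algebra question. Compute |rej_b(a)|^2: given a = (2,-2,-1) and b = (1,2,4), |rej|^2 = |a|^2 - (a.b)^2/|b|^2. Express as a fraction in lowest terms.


|a|^2 = 2^2 + (-2)^2 + (-1)^2 = 9
|b|^2 = 1^2 + 2^2 + 4^2 = 21
a . b = 2*1 + (-2)*2 + (-1)*4 = -6
(a.b)^2 = (-6)^2 = 36
|rej|^2 = 9 - 36/21
= (189 - 36)/21
= 153/21
In lowest terms: 51/7


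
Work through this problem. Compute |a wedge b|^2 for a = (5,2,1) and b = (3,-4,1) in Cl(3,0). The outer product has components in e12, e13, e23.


a wedge b = (a1*b2 - a2*b1)*e12 + (a1*b3 - a3*b1)*e13 + (a2*b3 - a3*b2)*e23
e12 coeff: 5*(-4) - 2*3 = -20 - 6 = -26
e13 coeff: 5*1 - 1*3 = 5 - 3 = 2
e23 coeff: 2*1 - 1*(-4) = 2 - (-4) = 6
|a wedge b|^2 = (-26)^2 + 2^2 + 6^2
= 676 + 4 + 36
= 716


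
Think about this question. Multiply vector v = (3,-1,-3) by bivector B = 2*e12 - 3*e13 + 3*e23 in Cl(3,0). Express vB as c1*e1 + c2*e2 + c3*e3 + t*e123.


vB has grade-1 (vector) and grade-3 (trivector) parts: vB = (v _| B) + (v ^ B).
Vector part <vB>_1:
  e1: -v2*b12 - v3*b13 = -(-1)*(2) - (-3)*(-3) = -7
  e2: v1*b12 - v3*b23 = (3)*(2) - (-3)*(3) = 15
  e3: v1*b13 + v2*b23 = (3)*(-3) + (-1)*(3) = -12
Trivector part <vB>_3:
  e123: v1*b23 - v2*b13 + v3*b12 = (3)*(3) - (-1)*(-3) + (-3)*(2) = 0
vB = -7*e1 + 15*e2 - 12*e3 + 0*e123


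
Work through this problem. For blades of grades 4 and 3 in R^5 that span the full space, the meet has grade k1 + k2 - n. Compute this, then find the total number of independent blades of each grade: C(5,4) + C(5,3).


Meet grade = grade(A) + grade(B) - n
= 4 + 3 - 5 = 2
C(5,4) = 5
C(5,3) = 10
dim_A + dim_B = 5 + 10 = 15


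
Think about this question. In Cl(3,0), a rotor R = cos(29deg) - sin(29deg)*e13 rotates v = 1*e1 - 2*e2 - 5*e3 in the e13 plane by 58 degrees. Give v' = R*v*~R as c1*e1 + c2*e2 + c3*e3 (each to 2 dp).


Rotor R = cos(29deg) - sin(29deg)*e13
Rotation angle theta = 2 * 29 = 58 degrees in the e13 plane (e1 -> e3).
The component perpendicular to the plane (e2) is invariant: v'_2 = v2 = -2.00
cos(58deg) = 0.5299, sin(58deg) = 0.8480
v'_1 = v1*cos(theta) - v3*sin(theta) = 1*0.5299 - (-5)*0.8480 = 4.77
v'_3 = v1*sin(theta) + v3*cos(theta) = 1*0.8480 + (-5)*0.5299 = -1.80
v' = 4.77*e1 - 2.00*e2 - 1.80*e3


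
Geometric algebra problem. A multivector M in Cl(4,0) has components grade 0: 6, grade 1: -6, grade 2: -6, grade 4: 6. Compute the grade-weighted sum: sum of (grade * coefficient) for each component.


Grade-weighted sum = sum of grade_k * coefficient_k
0*6 = 0
1*(-6) = -6
2*(-6) = -12
4*6 = 24
Total = 0 + (-6) + (-12) + 24 = 6


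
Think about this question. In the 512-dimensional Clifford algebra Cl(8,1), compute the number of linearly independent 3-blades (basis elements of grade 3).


Number of grade-k basis blades in Cl(p,q) with n = p + q is C(n, k).
n = 8 + 1 = 9
C(9, 3) = 9! / (3! * 6!)
= 362880 / (6 * 720)
= 84


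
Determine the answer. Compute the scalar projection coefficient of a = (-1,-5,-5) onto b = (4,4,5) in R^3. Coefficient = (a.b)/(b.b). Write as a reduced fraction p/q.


Projection coefficient = (a . b) / (b . b)
a . b = (-1)*4 + (-5)*4 + (-5)*5
= -4 + (-20) + (-25) = -49
b . b = 4^2 + 4^2 + 5^2
= 16 + 16 + 25 = 57
Coefficient = -49/57
In lowest terms: -49/57


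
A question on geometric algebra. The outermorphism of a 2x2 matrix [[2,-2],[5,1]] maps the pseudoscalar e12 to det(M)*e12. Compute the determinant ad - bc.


The outermorphism of a linear map f sends e1^e2 to f(e1)^f(e2).
f(e1) = 2*e1 + 5*e2
f(e2) = -2*e1 + 1*e2
f(e1) ^ f(e2) = (2*e1 + 5*e2) ^ (-2*e1 + 1*e2)
= 2*1*e12 + 5*(-2)*e21
= (2 - (-10))*e12
= 12*e12
Coefficient = 12


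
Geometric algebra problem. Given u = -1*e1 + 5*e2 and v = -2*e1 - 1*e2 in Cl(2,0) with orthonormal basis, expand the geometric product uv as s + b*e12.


Expand: (-1*e1 + 5*e2)(-2*e1 - 1*e2)
= (-1)*(-2)*e1e1 + (-1)*(-1)*e1e2 + 5*(-2)*e2e1 + 5*(-1)*e2e2
Using e1^2 = e2^2 = 1, e2e1 = -e1e2:
Scalar part s = (-1)*(-2) + 5*(-1) = 2 + (-5) = -3
Bivector part b = (-1)*(-1) - 5*(-2) = 1 - (-10) = 11
uv = -3 + 11*e12


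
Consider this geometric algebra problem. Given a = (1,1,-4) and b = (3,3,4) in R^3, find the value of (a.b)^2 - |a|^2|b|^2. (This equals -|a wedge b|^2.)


a . b = 1*3 + 1*3 + (-4)*4
= 3 + 3 + (-16) = -10
|a|^2 = 1^2 + 1^2 + (-4)^2 = 18
|b|^2 = 3^2 + 3^2 + 4^2 = 34
(a.b)^2 = (-10)^2 = 100
|a|^2 * |b|^2 = 18 * 34 = 612
Result = 100 - 612 = -512


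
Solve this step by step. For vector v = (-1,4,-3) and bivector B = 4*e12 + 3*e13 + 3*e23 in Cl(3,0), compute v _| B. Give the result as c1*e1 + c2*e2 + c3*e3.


Left contraction v _| B = <vB>_1 (grade-1 part of the geometric product vB).
Using e1_|e12 = e2, e2_|e12 = -e1, e1_|e13 = e3, e3_|e13 = -e1, e2_|e23 = e3, e3_|e23 = -e2:
e1 coeff: -v2*b12 - v3*b13 = -(4)*(4) - (-3)*(3) = -7
e2 coeff: v1*b12 - v3*b23 = (-1)*(4) - (-3)*(3) = 5
e3 coeff: v1*b13 + v2*b23 = (-1)*(3) + (4)*(3) = 9
v _| B = -7*e1 + 5*e2 + 9*e3


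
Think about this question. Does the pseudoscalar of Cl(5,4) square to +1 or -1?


The pseudoscalar I = e1...e_n (product of all n generators) of Cl(p,q) satisfies I^2 = (-1)^(q + n(n-1)/2).
p = 5, q = 4, n = p + q = 9
n(n-1)/2 = 9 * 8 / 2 = 36
Exponent = q + n(n-1)/2 = 4 + 36 = 40
I^2 = (-1)^40 = +1


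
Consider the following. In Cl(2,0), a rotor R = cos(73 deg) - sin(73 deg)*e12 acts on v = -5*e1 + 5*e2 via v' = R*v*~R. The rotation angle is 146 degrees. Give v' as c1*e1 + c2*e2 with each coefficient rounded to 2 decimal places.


Rotor R = cos(73deg) - sin(73deg)*e12
Rotation angle theta = 2 * 73 = 146 degrees
v' = R*v*~R rotates v by theta.
cos(146deg) = -0.8290, sin(146deg) = 0.5592
v'_1 = -5*cos(146deg) - 5*sin(146deg)
= -5*(-0.8290) - 5*0.5592
= 1.35
v'_2 = -5*sin(146deg) + 5*cos(146deg)
= -5*0.5592 + 5*(-0.8290)
= -6.94
v' = 1.35*e1 - 6.94*e2


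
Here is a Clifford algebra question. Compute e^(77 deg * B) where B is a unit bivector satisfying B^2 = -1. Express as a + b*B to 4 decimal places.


For a unit bivector B with B^2 = -1, the exponential series gives
e^(theta*B) = cos(theta) + sin(theta)*B (the GA analogue of Euler's formula).
theta = 77 degrees = 1.343904 rad
cos(77 deg) = 0.2250
sin(77 deg) = 0.9744
exp(theta*B) = 0.2250 + 0.9744*B


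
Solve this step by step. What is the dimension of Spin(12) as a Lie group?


Spin(n) double-covers SO(n); both have Lie algebra so(n) of dimension n(n-1)/2.
n = 12
n(n-1) = 12 * 11 = 132
dim Spin(12) = 132/2 = 66


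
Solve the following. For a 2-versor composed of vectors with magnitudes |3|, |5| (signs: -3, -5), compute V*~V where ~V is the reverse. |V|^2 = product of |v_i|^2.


Each vector v_i has |v_i|^2 = s_i^2
Squared scales: (-3)^2 = 9, (-5)^2 = 25
|V|^2 = 9 * 25
= 225


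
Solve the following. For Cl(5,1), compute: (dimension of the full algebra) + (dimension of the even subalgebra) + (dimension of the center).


n = 5 + 1 = 6
Total dim = 2^6 = 64
Even subalgebra dim = 2^5 = 32
n is even, so center dim = 1
Sum = 64 + 32 + 1 = 97


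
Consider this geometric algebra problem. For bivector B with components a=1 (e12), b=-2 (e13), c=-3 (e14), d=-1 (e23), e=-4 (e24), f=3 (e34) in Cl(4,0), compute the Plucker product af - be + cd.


Plucker relation: af - be + cd
a*f = 1*3 = 3
b*e = (-2)*(-4) = 8
c*d = (-3)*(-1) = 3
af - be + cd = 3 - 8 + 3
= -2


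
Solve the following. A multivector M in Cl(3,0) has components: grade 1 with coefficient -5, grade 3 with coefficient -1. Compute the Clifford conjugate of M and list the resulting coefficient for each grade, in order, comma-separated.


Clifford conjugate sign for grade k: (-1)^(k(k+1)/2)
Grade 1: (-1)^(1*2/2) = (-1)^1 = -1, coeff -5 -> 5
Grade 3: (-1)^(3*4/2) = (-1)^6 = 1, coeff -1 -> -1
Conjugated coefficients: 5, -1


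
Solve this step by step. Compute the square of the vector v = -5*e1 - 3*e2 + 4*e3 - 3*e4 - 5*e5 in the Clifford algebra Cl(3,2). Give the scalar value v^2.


v^2 = sum of c_i^2 * e_i^2
Positive signature terms (e_i^2 = +1): (-5)^2 + (-3)^2 + 4^2 = 50
Negative signature terms (e_j^2 = -1): (-3)^2 + (-5)^2 = 34
v^2 = 50 - 34 = 16


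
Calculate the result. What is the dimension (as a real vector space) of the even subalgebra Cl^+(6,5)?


Even subalgebra dimension = 2^(n-1)
n = 6 + 5 = 11
2^(11 - 1) = 2^10 = 1024
Verification: sum of C(11,k) for even k = 1 + 55 + 330 + 462 + 165 + 11 = 1024
Result = 1024


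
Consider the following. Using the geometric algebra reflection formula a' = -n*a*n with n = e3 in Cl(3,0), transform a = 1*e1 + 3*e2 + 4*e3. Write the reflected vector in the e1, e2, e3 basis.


Reflection formula: a' = -n*a*n, with n = e3 (unit vector, n^2 = 1).
For reflection through hyperplane perp to e3:
The component along e3 flips sign, others stay.
a = (1, 3, 4)
a' = (1, 3, -4)
a' = 1*e1 + 3*e2 - 4*e3


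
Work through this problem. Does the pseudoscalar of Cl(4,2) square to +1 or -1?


The pseudoscalar I = e1...e_n (product of all n generators) of Cl(p,q) satisfies I^2 = (-1)^(q + n(n-1)/2).
p = 4, q = 2, n = p + q = 6
n(n-1)/2 = 6 * 5 / 2 = 15
Exponent = q + n(n-1)/2 = 2 + 15 = 17
I^2 = (-1)^17 = -1


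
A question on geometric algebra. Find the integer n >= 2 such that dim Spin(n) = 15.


dim Spin(n) = dim so(n) = n(n-1)/2.
Solve n(n-1)/2 = 15, i.e. n^2 - n - 30 = 0.
Discriminant = 1 + 8*15 = 121
n = (1 + sqrt(121))/2 = (1 + 11)/2 = 6


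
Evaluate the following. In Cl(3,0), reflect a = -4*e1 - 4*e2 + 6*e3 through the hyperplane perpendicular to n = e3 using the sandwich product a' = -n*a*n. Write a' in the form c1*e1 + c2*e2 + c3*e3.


Reflection formula: a' = -n*a*n, with n = e3 (unit vector, n^2 = 1).
For reflection through hyperplane perp to e3:
The component along e3 flips sign, others stay.
a = (-4, -4, 6)
a' = (-4, -4, -6)
a' = -4*e1 - 4*e2 - 6*e3


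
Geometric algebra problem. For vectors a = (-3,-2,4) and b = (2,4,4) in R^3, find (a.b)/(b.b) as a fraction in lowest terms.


Projection coefficient = (a . b) / (b . b)
a . b = (-3)*2 + (-2)*4 + 4*4
= -6 + (-8) + 16 = 2
b . b = 2^2 + 4^2 + 4^2
= 4 + 16 + 16 = 36
Coefficient = 2/36
In lowest terms: 1/18


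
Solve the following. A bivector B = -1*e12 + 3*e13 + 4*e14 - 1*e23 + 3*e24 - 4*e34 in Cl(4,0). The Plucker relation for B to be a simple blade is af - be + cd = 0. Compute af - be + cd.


Plucker relation: af - be + cd
a*f = (-1)*(-4) = 4
b*e = 3*3 = 9
c*d = 4*(-1) = -4
af - be + cd = 4 - 9 + (-4)
= -9


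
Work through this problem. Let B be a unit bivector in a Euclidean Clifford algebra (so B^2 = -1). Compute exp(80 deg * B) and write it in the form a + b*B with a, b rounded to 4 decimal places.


For a unit bivector B with B^2 = -1, the exponential series gives
e^(theta*B) = cos(theta) + sin(theta)*B (the GA analogue of Euler's formula).
theta = 80 degrees = 1.396263 rad
cos(80 deg) = 0.1736
sin(80 deg) = 0.9848
exp(theta*B) = 0.1736 + 0.9848*B


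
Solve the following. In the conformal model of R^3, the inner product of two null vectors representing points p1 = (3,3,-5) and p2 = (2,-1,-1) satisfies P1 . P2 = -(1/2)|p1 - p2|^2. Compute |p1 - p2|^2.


p1 - p2 = (1, 4, -4)
|p1 - p2|^2 = 1^2 + 4^2 + (-4)^2
= 1 + 16 + 16
= 33


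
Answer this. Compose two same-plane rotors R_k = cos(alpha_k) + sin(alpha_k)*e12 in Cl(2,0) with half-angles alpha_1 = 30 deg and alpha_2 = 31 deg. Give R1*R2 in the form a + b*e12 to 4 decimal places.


Same-plane rotors commute and their half-angles add:
R1*R2 = cos(a1 + a2) + sin(a1 + a2)*e12.
a1 + a2 = 30 + 31 = 61 deg
cos(61 deg) = 0.4848
sin(61 deg) = 0.8746
R1*R2 = 0.4848 + 0.8746*e12


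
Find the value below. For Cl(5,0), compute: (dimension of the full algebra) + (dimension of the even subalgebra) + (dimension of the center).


n = 5 + 0 = 5
Total dim = 2^5 = 32
Even subalgebra dim = 2^4 = 16
n is odd, so center dim = 2
Sum = 32 + 16 + 2 = 50


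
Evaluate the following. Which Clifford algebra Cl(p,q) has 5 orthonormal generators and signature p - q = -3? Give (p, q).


We need p + q = 5 and p - q = -3.
Adding: 2p = 5 + (-3) = 2, so p = 1.
Then q = 5 - 1 = 4.
(p, q) = (1, 4)


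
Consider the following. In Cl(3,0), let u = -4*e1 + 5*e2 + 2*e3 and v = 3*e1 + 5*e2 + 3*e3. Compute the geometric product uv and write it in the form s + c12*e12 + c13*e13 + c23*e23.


In Cl(3,0): e_i^2 = 1, e_ie_j = -e_je_i for i != j.
Scalar part = u . v = (-4)*3 + 5*5 + 2*3
= -12 + 25 + 6 = 19
e12 coeff = (-4)*5 - 5*3 = -20 - 15 = -35
e13 coeff = (-4)*3 - 2*3 = -12 - 6 = -18
e23 coeff = 5*3 - 2*5 = 15 - 10 = 5
uv = 19 - 35*e12 - 18*e13 + 5*e23


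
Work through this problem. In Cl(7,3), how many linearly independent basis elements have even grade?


Even subalgebra dimension = 2^(n-1)
n = 7 + 3 = 10
2^(10 - 1) = 2^9 = 512
Verification: sum of C(10,k) for even k = 1 + 45 + 210 + 210 + 45 + 1 = 512
Result = 512


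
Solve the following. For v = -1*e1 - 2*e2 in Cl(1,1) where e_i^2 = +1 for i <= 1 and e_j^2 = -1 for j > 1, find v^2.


v^2 = sum of c_i^2 * e_i^2
Positive signature terms (e_i^2 = +1): (-1)^2 = 1
Negative signature terms (e_j^2 = -1): (-2)^2 = 4
v^2 = 1 - 4 = -3


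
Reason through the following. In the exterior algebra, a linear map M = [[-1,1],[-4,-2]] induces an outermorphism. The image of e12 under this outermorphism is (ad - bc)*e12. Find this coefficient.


The outermorphism of a linear map f sends e1^e2 to f(e1)^f(e2).
f(e1) = -1*e1 - 4*e2
f(e2) = 1*e1 - 2*e2
f(e1) ^ f(e2) = (-1*e1 - 4*e2) ^ (1*e1 - 2*e2)
= (-1)*(-2)*e12 + (-4)*1*e21
= (2 - (-4))*e12
= 6*e12
Coefficient = 6


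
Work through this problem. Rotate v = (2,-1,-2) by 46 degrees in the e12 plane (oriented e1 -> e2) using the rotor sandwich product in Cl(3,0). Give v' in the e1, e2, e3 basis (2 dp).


Rotor R = cos(23deg) - sin(23deg)*e12
Rotation angle theta = 2 * 23 = 46 degrees in the e12 plane (e1 -> e2).
The component perpendicular to the plane (e3) is invariant: v'_3 = v3 = -2.00
cos(46deg) = 0.6947, sin(46deg) = 0.7193
v'_1 = v1*cos(theta) - v2*sin(theta) = 2*0.6947 - (-1)*0.7193 = 2.11
v'_2 = v1*sin(theta) + v2*cos(theta) = 2*0.7193 + (-1)*0.6947 = 0.74
v' = 2.11*e1 + 0.74*e2 - 2.00*e3


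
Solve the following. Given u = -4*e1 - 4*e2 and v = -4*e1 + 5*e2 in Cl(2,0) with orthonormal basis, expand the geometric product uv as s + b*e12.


Expand: (-4*e1 - 4*e2)(-4*e1 + 5*e2)
= (-4)*(-4)*e1e1 + (-4)*5*e1e2 + (-4)*(-4)*e2e1 + (-4)*5*e2e2
Using e1^2 = e2^2 = 1, e2e1 = -e1e2:
Scalar part s = (-4)*(-4) + (-4)*5 = 16 + (-20) = -4
Bivector part b = (-4)*5 - (-4)*(-4) = -20 - 16 = -36
uv = -4 - 36*e12


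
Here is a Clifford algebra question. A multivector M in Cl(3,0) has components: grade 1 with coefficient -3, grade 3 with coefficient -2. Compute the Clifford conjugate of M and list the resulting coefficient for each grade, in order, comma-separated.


Clifford conjugate sign for grade k: (-1)^(k(k+1)/2)
Grade 1: (-1)^(1*2/2) = (-1)^1 = -1, coeff -3 -> 3
Grade 3: (-1)^(3*4/2) = (-1)^6 = 1, coeff -2 -> -2
Conjugated coefficients: 3, -2


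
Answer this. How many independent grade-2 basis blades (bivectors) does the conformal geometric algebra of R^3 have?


The conformal model of R^3 uses Cl(4,1) with m = 3 + 2 = 5 generators.
Number of grade-2 blades = C(m, 2) = C(5, 2)
= 5*4/2 = 10


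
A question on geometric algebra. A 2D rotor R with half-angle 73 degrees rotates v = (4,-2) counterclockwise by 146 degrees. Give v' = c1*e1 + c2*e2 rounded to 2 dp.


Rotor R = cos(73deg) - sin(73deg)*e12
Rotation angle theta = 2 * 73 = 146 degrees
v' = R*v*~R rotates v by theta.
cos(146deg) = -0.8290, sin(146deg) = 0.5592
v'_1 = 4*cos(146deg) - (-2)*sin(146deg)
= 4*(-0.8290) - (-2)*0.5592
= -2.20
v'_2 = 4*sin(146deg) + (-2)*cos(146deg)
= 4*0.5592 + (-2)*(-0.8290)
= 3.89
v' = -2.20*e1 + 3.89*e2


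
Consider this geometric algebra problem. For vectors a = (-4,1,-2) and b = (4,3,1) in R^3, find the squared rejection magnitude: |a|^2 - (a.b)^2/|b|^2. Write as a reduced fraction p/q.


|a|^2 = (-4)^2 + 1^2 + (-2)^2 = 21
|b|^2 = 4^2 + 3^2 + 1^2 = 26
a . b = (-4)*4 + 1*3 + (-2)*1 = -15
(a.b)^2 = (-15)^2 = 225
|rej|^2 = 21 - 225/26
= (546 - 225)/26
= 321/26
In lowest terms: 321/26


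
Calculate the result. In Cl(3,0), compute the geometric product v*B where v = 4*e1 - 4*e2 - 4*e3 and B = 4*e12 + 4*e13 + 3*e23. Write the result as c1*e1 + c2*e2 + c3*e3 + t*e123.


vB has grade-1 (vector) and grade-3 (trivector) parts: vB = (v _| B) + (v ^ B).
Vector part <vB>_1:
  e1: -v2*b12 - v3*b13 = -(-4)*(4) - (-4)*(4) = 32
  e2: v1*b12 - v3*b23 = (4)*(4) - (-4)*(3) = 28
  e3: v1*b13 + v2*b23 = (4)*(4) + (-4)*(3) = 4
Trivector part <vB>_3:
  e123: v1*b23 - v2*b13 + v3*b12 = (4)*(3) - (-4)*(4) + (-4)*(4) = 12
vB = 32*e1 + 28*e2 + 4*e3 + 12*e123


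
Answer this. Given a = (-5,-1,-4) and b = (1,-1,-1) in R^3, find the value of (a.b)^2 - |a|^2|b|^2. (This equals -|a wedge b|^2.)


a . b = (-5)*1 + (-1)*(-1) + (-4)*(-1)
= -5 + 1 + 4 = 0
|a|^2 = (-5)^2 + (-1)^2 + (-4)^2 = 42
|b|^2 = 1^2 + (-1)^2 + (-1)^2 = 3
(a.b)^2 = 0^2 = 0
|a|^2 * |b|^2 = 42 * 3 = 126
Result = 0 - 126 = -126


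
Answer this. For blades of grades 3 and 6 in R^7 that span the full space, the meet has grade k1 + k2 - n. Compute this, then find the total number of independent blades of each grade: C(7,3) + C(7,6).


Meet grade = grade(A) + grade(B) - n
= 3 + 6 - 7 = 2
C(7,3) = 35
C(7,6) = 7
dim_A + dim_B = 35 + 7 = 42


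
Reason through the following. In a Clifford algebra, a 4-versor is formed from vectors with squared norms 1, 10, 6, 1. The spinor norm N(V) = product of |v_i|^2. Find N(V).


Spinor norm N(V) = |v1|^2 * |v2|^2 * ... * |v4|^2
= 1 * 10 * 6 * 1
Running product: 1, 10, 60, 60
N(V) = 60


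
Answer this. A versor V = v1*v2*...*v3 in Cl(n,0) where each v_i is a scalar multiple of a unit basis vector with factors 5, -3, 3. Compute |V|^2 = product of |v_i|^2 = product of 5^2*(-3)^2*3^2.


Each vector v_i has |v_i|^2 = s_i^2
Squared scales: 5^2 = 25, (-3)^2 = 9, 3^2 = 9
|V|^2 = 25 * 9 * 9
= 2025


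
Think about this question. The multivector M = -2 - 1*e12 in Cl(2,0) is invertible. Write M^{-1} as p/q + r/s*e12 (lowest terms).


M = -2 - 1*e12, where e12^2 = -1.
Since M commutes with its reverse ~M = a - b*e12, M * ~M = a^2 - b^2*e12^2 = a^2 + b^2.
So M^{-1} = ~M / (a^2 + b^2) = (a - b*e12)/(a^2 + b^2).
a^2 + b^2 = 4 + 1 = 5
Scalar part = -2/5 = -2/5
Bivector coeff = 1/5 = 1/5
M^{-1} = -2/5 + 1/5*e12


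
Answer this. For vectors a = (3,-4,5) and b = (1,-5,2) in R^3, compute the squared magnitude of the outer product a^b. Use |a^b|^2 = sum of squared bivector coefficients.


a wedge b = (a1*b2 - a2*b1)*e12 + (a1*b3 - a3*b1)*e13 + (a2*b3 - a3*b2)*e23
e12 coeff: 3*(-5) - (-4)*1 = -15 - (-4) = -11
e13 coeff: 3*2 - 5*1 = 6 - 5 = 1
e23 coeff: (-4)*2 - 5*(-5) = -8 - (-25) = 17
|a wedge b|^2 = (-11)^2 + 1^2 + 17^2
= 121 + 1 + 289
= 411


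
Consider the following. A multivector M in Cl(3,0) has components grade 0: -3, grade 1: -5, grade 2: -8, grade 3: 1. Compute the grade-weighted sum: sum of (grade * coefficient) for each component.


Grade-weighted sum = sum of grade_k * coefficient_k
0*(-3) = 0
1*(-5) = -5
2*(-8) = -16
3*1 = 3
Total = 0 + (-5) + (-16) + 3 = -18


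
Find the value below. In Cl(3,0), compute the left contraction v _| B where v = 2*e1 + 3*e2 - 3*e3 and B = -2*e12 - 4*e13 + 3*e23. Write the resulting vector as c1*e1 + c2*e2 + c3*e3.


Left contraction v _| B = <vB>_1 (grade-1 part of the geometric product vB).
Using e1_|e12 = e2, e2_|e12 = -e1, e1_|e13 = e3, e3_|e13 = -e1, e2_|e23 = e3, e3_|e23 = -e2:
e1 coeff: -v2*b12 - v3*b13 = -(3)*(-2) - (-3)*(-4) = -6
e2 coeff: v1*b12 - v3*b23 = (2)*(-2) - (-3)*(3) = 5
e3 coeff: v1*b13 + v2*b23 = (2)*(-4) + (3)*(3) = 1
v _| B = -6*e1 + 5*e2 + 1*e3


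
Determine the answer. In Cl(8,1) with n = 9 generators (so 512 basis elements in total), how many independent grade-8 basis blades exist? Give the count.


Number of grade-k basis blades in Cl(p,q) with n = p + q is C(n, k).
n = 8 + 1 = 9
C(9, 8) = 9! / (8! * 1!)
= 362880 / (40320 * 1)
= 9


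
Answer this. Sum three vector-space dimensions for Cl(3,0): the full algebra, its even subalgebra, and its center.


n = 3 + 0 = 3
Total dim = 2^3 = 8
Even subalgebra dim = 2^2 = 4
n is odd, so center dim = 2
Sum = 8 + 4 + 2 = 14


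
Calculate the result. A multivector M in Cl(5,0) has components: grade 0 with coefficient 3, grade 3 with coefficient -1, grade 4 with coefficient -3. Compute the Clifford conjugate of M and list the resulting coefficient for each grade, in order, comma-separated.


Clifford conjugate sign for grade k: (-1)^(k(k+1)/2)
Grade 0: (-1)^(0*1/2) = (-1)^0 = 1, coeff 3 -> 3
Grade 3: (-1)^(3*4/2) = (-1)^6 = 1, coeff -1 -> -1
Grade 4: (-1)^(4*5/2) = (-1)^10 = 1, coeff -3 -> -3
Conjugated coefficients: 3, -1, -3


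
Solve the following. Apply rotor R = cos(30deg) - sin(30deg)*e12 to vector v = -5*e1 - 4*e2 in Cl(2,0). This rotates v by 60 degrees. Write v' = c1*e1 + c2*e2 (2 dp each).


Rotor R = cos(30deg) - sin(30deg)*e12
Rotation angle theta = 2 * 30 = 60 degrees
v' = R*v*~R rotates v by theta.
cos(60deg) = 0.5000, sin(60deg) = 0.8660
v'_1 = -5*cos(60deg) - (-4)*sin(60deg)
= -5*0.5000 - (-4)*0.8660
= 0.96
v'_2 = -5*sin(60deg) + (-4)*cos(60deg)
= -5*0.8660 + (-4)*0.5000
= -6.33
v' = 0.96*e1 - 6.33*e2


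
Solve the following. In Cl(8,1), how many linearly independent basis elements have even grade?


Even subalgebra dimension = 2^(n-1)
n = 8 + 1 = 9
2^(9 - 1) = 2^8 = 256
Verification: sum of C(9,k) for even k = 1 + 36 + 126 + 84 + 9 = 256
Result = 256


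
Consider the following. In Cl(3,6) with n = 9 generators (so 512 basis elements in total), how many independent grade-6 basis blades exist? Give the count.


Number of grade-k basis blades in Cl(p,q) with n = p + q is C(n, k).
n = 3 + 6 = 9
C(9, 6) = 9! / (6! * 3!)
= 362880 / (720 * 6)
= 84


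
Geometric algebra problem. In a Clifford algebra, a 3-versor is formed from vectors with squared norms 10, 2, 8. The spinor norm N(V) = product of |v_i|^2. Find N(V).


Spinor norm N(V) = |v1|^2 * |v2|^2 * ... * |v3|^2
= 10 * 2 * 8
Running product: 10, 20, 160
N(V) = 160


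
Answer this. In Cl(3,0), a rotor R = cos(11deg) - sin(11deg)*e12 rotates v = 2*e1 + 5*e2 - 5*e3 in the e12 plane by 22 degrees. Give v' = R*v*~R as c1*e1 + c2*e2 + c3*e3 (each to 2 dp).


Rotor R = cos(11deg) - sin(11deg)*e12
Rotation angle theta = 2 * 11 = 22 degrees in the e12 plane (e1 -> e2).
The component perpendicular to the plane (e3) is invariant: v'_3 = v3 = -5.00
cos(22deg) = 0.9272, sin(22deg) = 0.3746
v'_1 = v1*cos(theta) - v2*sin(theta) = 2*0.9272 - 5*0.3746 = -0.02
v'_2 = v1*sin(theta) + v2*cos(theta) = 2*0.3746 + 5*0.9272 = 5.39
v' = -0.02*e1 + 5.39*e2 - 5.00*e3


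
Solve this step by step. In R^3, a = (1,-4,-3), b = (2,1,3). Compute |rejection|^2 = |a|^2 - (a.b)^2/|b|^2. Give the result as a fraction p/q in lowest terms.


|a|^2 = 1^2 + (-4)^2 + (-3)^2 = 26
|b|^2 = 2^2 + 1^2 + 3^2 = 14
a . b = 1*2 + (-4)*1 + (-3)*3 = -11
(a.b)^2 = (-11)^2 = 121
|rej|^2 = 26 - 121/14
= (364 - 121)/14
= 243/14
In lowest terms: 243/14


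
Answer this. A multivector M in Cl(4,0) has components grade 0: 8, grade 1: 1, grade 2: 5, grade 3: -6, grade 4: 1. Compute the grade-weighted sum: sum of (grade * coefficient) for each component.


Grade-weighted sum = sum of grade_k * coefficient_k
0*8 = 0
1*1 = 1
2*5 = 10
3*(-6) = -18
4*1 = 4
Total = 0 + 1 + 10 + (-18) + 4 = -3


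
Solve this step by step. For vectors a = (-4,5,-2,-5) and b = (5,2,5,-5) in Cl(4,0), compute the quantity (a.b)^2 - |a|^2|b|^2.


a . b = (-4)*5 + 5*2 + (-2)*5 + (-5)*(-5)
= -20 + 10 + (-10) + 25 = 5
|a|^2 = (-4)^2 + 5^2 + (-2)^2 + (-5)^2 = 70
|b|^2 = 5^2 + 2^2 + 5^2 + (-5)^2 = 79
(a.b)^2 = 5^2 = 25
|a|^2 * |b|^2 = 70 * 79 = 5530
Result = 25 - 5530 = -5505


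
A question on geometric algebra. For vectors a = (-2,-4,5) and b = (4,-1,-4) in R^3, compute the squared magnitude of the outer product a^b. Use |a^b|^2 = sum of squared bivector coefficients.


a wedge b = (a1*b2 - a2*b1)*e12 + (a1*b3 - a3*b1)*e13 + (a2*b3 - a3*b2)*e23
e12 coeff: (-2)*(-1) - (-4)*4 = 2 - (-16) = 18
e13 coeff: (-2)*(-4) - 5*4 = 8 - 20 = -12
e23 coeff: (-4)*(-4) - 5*(-1) = 16 - (-5) = 21
|a wedge b|^2 = 18^2 + (-12)^2 + 21^2
= 324 + 144 + 441
= 909
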